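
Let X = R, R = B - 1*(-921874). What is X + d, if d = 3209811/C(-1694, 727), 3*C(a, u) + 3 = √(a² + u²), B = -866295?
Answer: 188895000623/3398156 + 9629433*√3398165/3398156 ≈ 60811.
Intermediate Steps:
R = 55579 (R = -866295 - 1*(-921874) = -866295 + 921874 = 55579)
X = 55579
C(a, u) = -1 + √(a² + u²)/3
d = 3209811/(-1 + √3398165/3) (d = 3209811/(-1 + √((-1694)² + 727²)/3) = 3209811/(-1 + √(2869636 + 528529)/3) = 3209811/(-1 + √3398165/3) ≈ 5232.2)
X + d = 55579 + (28888299/3398156 + 9629433*√3398165/3398156) = 188895000623/3398156 + 9629433*√3398165/3398156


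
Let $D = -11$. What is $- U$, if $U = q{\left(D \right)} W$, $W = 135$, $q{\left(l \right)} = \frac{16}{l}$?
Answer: $\frac{2160}{11} \approx 196.36$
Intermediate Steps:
$U = - \frac{2160}{11}$ ($U = \frac{16}{-11} \cdot 135 = 16 \left(- \frac{1}{11}\right) 135 = \left(- \frac{16}{11}\right) 135 = - \frac{2160}{11} \approx -196.36$)
$- U = \left(-1\right) \left(- \frac{2160}{11}\right) = \frac{2160}{11}$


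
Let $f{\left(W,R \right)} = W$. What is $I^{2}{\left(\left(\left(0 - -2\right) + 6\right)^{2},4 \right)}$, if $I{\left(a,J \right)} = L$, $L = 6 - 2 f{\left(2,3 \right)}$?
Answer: $4$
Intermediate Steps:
$L = 2$ ($L = 6 - 4 = 2$)
$I{\left(a,J \right)} = 2$
$I^{2}{\left(\left(\left(0 - -2\right) + 6\right)^{2},4 \right)} = 2^{2} = 4$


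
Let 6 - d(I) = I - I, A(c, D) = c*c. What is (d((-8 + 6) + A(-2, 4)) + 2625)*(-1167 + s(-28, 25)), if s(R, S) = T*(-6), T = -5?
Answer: -2991447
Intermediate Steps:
A(c, D) = c²
s(R, S) = 30 (s(R, S) = -5*(-6) = 30)
d(I) = 6 (d(I) = 6 - (I - I) = 6 - 1*0 = 6 + 0 = 6)
(d((-8 + 6) + A(-2, 4)) + 2625)*(-1167 + s(-28, 25)) = (6 + 2625)*(-1167 + 30) = 2631*(-1137) = -2991447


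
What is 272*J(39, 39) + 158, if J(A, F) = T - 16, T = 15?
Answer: -114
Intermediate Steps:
J(A, F) = -1 (J(A, F) = 15 - 16 = -1)
272*J(39, 39) + 158 = 272*(-1) + 158 = -272 + 158 = -114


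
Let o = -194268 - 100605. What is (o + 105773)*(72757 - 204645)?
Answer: 24940020800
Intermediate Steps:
o = -294873
(o + 105773)*(72757 - 204645) = (-294873 + 105773)*(72757 - 204645) = -189100*(-131888) = 24940020800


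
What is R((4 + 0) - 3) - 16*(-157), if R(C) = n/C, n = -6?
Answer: 2506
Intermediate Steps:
R(C) = -6/C
R((4 + 0) - 3) - 16*(-157) = -6/((4 + 0) - 3) - 16*(-157) = -6/(4 - 3) + 2512 = -6/1 + 2512 = -6*1 + 2512 = -6 + 2512 = 2506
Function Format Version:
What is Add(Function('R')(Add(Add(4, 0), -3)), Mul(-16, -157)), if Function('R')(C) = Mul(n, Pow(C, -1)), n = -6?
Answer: 2506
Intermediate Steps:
Function('R')(C) = Mul(-6, Pow(C, -1))
Add(Function('R')(Add(Add(4, 0), -3)), Mul(-16, -157)) = Add(Mul(-6, Pow(Add(Add(4, 0), -3), -1)), Mul(-16, -157)) = Add(Mul(-6, Pow(Add(4, -3), -1)), 2512) = Add(Mul(-6, Pow(1, -1)), 2512) = Add(Mul(-6, 1), 2512) = Add(-6, 2512) = 2506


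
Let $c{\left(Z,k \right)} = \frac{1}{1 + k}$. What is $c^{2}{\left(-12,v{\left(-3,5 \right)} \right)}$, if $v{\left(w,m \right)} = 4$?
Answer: $\frac{1}{25} \approx 0.04$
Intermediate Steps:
$c^{2}{\left(-12,v{\left(-3,5 \right)} \right)} = \left(\frac{1}{1 + 4}\right)^{2} = \left(\frac{1}{5}\right)^{2} = \frac{1}{25}$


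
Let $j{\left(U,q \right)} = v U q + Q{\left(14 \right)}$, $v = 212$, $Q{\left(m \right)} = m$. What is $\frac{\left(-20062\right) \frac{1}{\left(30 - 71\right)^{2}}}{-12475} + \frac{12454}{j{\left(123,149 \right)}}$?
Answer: $\frac{169556973303}{40738691697775} \approx 0.0041621$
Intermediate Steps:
$j{\left(U,q \right)} = 14 + 212 U q$ ($j{\left(U,q \right)} = 212 U q + 14 = 14 + 212 U q$)
$\frac{\left(-20062\right) \frac{1}{\left(30 - 71\right)^{2}}}{-12475} + \frac{12454}{j{\left(123,149 \right)}} = \frac{\left(-20062\right) \frac{1}{\left(30 - 71\right)^{2}}}{-12475} + \frac{12454}{14 + 212 \cdot 123 \cdot 149} = - \frac{20062}{\left(-41\right)^{2}} \left(- \frac{1}{12475}\right) + \frac{12454}{14 + 3885324} = - \frac{20062}{1681} \left(- \frac{1}{12475}\right) + \frac{12454}{3885338} = \left(-20062\right) \frac{1}{1681} \left(- \frac{1}{12475}\right) + 12454 \cdot \frac{1}{3885338} = \left(- \frac{20062}{1681}\right) \left(- \frac{1}{12475}\right) + \frac{6227}{1942669} = \frac{20062}{20970475} + \frac{6227}{1942669} = \frac{169556973303}{40738691697775}$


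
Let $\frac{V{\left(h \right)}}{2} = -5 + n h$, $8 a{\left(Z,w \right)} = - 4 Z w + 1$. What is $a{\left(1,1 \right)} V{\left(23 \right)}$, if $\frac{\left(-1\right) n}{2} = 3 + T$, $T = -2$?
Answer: $\frac{153}{4} \approx 38.25$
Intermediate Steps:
$a{\left(Z,w \right)} = \frac{1}{8} - \frac{Z w}{2}$ ($a{\left(Z,w \right)} = \frac{- 4 Z w + 1}{8} = \frac{1 - 4 Z w}{8} = \frac{1}{8} - \frac{Z w}{2}$)
$n = -2$ ($n = - 2 \left(3 - 2\right) = \left(-2\right) 1 = -2$)
$V{\left(h \right)} = -10 - 4 h$ ($V{\left(h \right)} = 2 \left(-5 - 2 h\right) = -10 - 4 h$)
$a{\left(1,1 \right)} V{\left(23 \right)} = \left(\frac{1}{8} - \frac{1}{2} \cdot 1\right) \left(-10 - 92\right) = \left(\frac{1}{8} - \frac{1}{2}\right) \left(-10 - 92\right) = \left(- \frac{3}{8}\right) \left(-102\right) = \frac{153}{4}$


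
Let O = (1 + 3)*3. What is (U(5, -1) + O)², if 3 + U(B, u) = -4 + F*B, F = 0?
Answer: 25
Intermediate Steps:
U(B, u) = -7 (U(B, u) = -3 + (-4 + 0*B) = -3 + (-4 + 0) = -3 - 4 = -7)
O = 12 (O = 4*3 = 12)
(U(5, -1) + O)² = (-7 + 12)² = 5² = 25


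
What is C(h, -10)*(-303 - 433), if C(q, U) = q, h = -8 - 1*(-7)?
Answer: 736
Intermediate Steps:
h = -1 (h = -8 + 7 = -1)
C(h, -10)*(-303 - 433) = -(-303 - 433) = -1*(-736) = 736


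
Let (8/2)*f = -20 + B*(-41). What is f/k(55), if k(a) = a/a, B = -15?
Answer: 595/4 ≈ 148.75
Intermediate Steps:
k(a) = 1
f = 595/4 (f = (-20 - 15*(-41))/4 = (-20 + 615)/4 = (1/4)*595 = 595/4 ≈ 148.75)
f/k(55) = (595/4)/1 = (595/4)*1 = 595/4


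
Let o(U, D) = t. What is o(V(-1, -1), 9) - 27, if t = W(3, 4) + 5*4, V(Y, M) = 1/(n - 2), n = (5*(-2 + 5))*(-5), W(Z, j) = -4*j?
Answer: -23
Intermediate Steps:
n = -75 (n = (5*3)*(-5) = 15*(-5) = -75)
V(Y, M) = -1/77 (V(Y, M) = 1/(-75 - 2) = 1/(-77) = -1/77)
t = 4 (t = -4*4 + 5*4 = -16 + 20 = 4)
o(U, D) = 4
o(V(-1, -1), 9) - 27 = 4 - 27 = -23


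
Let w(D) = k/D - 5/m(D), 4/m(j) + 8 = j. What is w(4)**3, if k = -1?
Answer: 6859/64 ≈ 107.17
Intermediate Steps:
m(j) = 4/(-8 + j)
w(D) = 10 - 1/D - 5*D/4 (w(D) = -1/D - (-10 + 5*D/4) = -1/D - 5*(-2 + D/4) = -1/D + (10 - 5*D/4) = 10 - 1/D - 5*D/4)
w(4)**3 = (10 - 1/4 - 5/4*4)**3 = (10 - 1*1/4 - 5)**3 = (10 - 1/4 - 5)**3 = (19/4)**3 = 6859/64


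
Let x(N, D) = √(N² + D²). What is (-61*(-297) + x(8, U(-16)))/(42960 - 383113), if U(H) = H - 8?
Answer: -1647/30923 - 8*√10/340153 ≈ -0.053336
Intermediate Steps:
U(H) = -8 + H
x(N, D) = √(D² + N²)
(-61*(-297) + x(8, U(-16)))/(42960 - 383113) = (-61*(-297) + √((-8 - 16)² + 8²))/(42960 - 383113) = (18117 + √((-24)² + 64))/(-340153) = (18117 + √(576 + 64))*(-1/340153) = (18117 + √640)*(-1/340153) = (18117 + 8*√10)*(-1/340153) = -1647/30923 - 8*√10/340153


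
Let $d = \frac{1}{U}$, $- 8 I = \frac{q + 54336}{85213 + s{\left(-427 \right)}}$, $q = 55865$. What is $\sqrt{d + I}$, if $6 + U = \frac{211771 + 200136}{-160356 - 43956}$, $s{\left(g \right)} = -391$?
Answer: $\frac{i \sqrt{131162424402243558291}}{21372260052} \approx 0.53586 i$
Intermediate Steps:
$U = - \frac{1637779}{204312}$ ($U = -6 + \frac{211771 + 200136}{-160356 - 43956} = -6 + \frac{411907}{-204312} = -6 + 411907 \left(- \frac{1}{204312}\right) = -6 - \frac{411907}{204312} = - \frac{1637779}{204312} \approx -8.0161$)
$I = - \frac{110201}{678576}$ ($I = - \frac{\left(55865 + 54336\right) \frac{1}{85213 - 391}}{8} = - \frac{110201 \cdot \frac{1}{84822}}{8} = \left(- \frac{1}{8}\right) \frac{110201}{84822} = - \frac{110201}{678576} \approx -0.1624$)
$d = - \frac{204312}{1637779}$ ($d = \frac{1}{- \frac{1637779}{204312}} = - \frac{204312}{1637779} \approx -0.12475$)
$\sqrt{d + I} = \sqrt{- \frac{204312}{1637779} - \frac{110201}{678576}} = \sqrt{- \frac{319126103291}{1111357522704}} = \frac{i \sqrt{131162424402243558291}}{21372260052}$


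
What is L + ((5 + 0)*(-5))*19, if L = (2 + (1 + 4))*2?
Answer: -461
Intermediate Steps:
L = 14 (L = (2 + 5)*2 = 7*2 = 14)
L + ((5 + 0)*(-5))*19 = 14 + ((5 + 0)*(-5))*19 = 14 + (5*(-5))*19 = 14 - 25*19 = 14 - 475 = -461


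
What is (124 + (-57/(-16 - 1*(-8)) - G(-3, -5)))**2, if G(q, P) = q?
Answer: 1151329/64 ≈ 17990.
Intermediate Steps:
(124 + (-57/(-16 - 1*(-8)) - G(-3, -5)))**2 = (124 + (-57/(-16 - 1*(-8)) - 1*(-3)))**2 = (124 + (-57/(-16 + 8) + 3))**2 = (124 + (-57/(-8) + 3))**2 = (124 + (-57*(-1/8) + 3))**2 = (124 + (57/8 + 3))**2 = (124 + 81/8)**2 = (1073/8)**2 = 1151329/64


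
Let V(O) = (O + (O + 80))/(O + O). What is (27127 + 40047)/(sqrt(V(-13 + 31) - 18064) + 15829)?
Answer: 434985237/102508078 - 100761*I*sqrt(162547)/1127588858 ≈ 4.2434 - 0.036027*I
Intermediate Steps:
V(O) = (80 + 2*O)/(2*O) (V(O) = (O + (80 + O))/((2*O)) = (80 + 2*O)*(1/(2*O)) = (80 + 2*O)/(2*O))
(27127 + 40047)/(sqrt(V(-13 + 31) - 18064) + 15829) = (27127 + 40047)/(sqrt((40 + (-13 + 31))/(-13 + 31) - 18064) + 15829) = 67174/(sqrt((40 + 18)/18 - 18064) + 15829) = 67174/(sqrt((1/18)*58 - 18064) + 15829) = 67174/(sqrt(29/9 - 18064) + 15829) = 67174/(sqrt(-162547/9) + 15829) = 67174/(I*sqrt(162547)/3 + 15829) = 67174/(15829 + I*sqrt(162547)/3)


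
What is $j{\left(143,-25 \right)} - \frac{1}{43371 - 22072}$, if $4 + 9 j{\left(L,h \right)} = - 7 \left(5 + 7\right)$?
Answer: $- \frac{1874321}{191691} \approx -9.7778$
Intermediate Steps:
$j{\left(L,h \right)} = - \frac{88}{9}$ ($j{\left(L,h \right)} = - \frac{4}{9} + \frac{\left(-7\right) \left(5 + 7\right)}{9} = - \frac{4}{9} + \frac{\left(-7\right) 12}{9} = - \frac{4}{9} + \frac{1}{9} \left(-84\right) = - \frac{4}{9} - \frac{28}{3} = - \frac{88}{9}$)
$j{\left(143,-25 \right)} - \frac{1}{43371 - 22072} = - \frac{88}{9} - \frac{1}{43371 - 22072} = - \frac{88}{9} - \frac{1}{21299} = - \frac{1874321}{191691}$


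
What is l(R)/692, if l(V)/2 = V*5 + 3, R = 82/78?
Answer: 161/6747 ≈ 0.023862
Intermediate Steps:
R = 41/39 (R = 82*(1/78) = 41/39 ≈ 1.0513)
l(V) = 6 + 10*V (l(V) = 2*(V*5 + 3) = 2*(5*V + 3) = 2*(3 + 5*V) = 6 + 10*V)
l(R)/692 = (6 + 10*(41/39))/692 = (6 + 410/39)*(1/692) = (644/39)*(1/692) = 161/6747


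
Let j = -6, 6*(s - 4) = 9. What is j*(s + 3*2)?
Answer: -69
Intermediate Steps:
s = 11/2 (s = 4 + (1/6)*9 = 4 + 3/2 = 11/2 ≈ 5.5000)
j*(s + 3*2) = -6*(11/2 + 3*2) = -6*(11/2 + 6) = -6*23/2 = -69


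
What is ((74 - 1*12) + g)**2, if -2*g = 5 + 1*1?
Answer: 3481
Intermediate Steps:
g = -3 (g = -(5 + 1*1)/2 = -(5 + 1)/2 = -1/2*6 = -3)
((74 - 1*12) + g)**2 = ((74 - 1*12) - 3)**2 = ((74 - 12) - 3)**2 = (62 - 3)**2 = 59**2 = 3481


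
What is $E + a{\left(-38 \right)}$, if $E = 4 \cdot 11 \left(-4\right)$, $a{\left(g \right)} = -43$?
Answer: $-219$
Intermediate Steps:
$E = -176$ ($E = 44 \left(-4\right) = -176$)
$E + a{\left(-38 \right)} = -176 - 43 = -219$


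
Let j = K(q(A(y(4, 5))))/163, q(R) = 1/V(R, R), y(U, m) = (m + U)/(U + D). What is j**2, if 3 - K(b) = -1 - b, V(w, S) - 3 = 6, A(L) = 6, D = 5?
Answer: 1369/2152089 ≈ 0.00063613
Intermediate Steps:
y(U, m) = (U + m)/(5 + U) (y(U, m) = (m + U)/(U + 5) = (U + m)/(5 + U))
V(w, S) = 9 (V(w, S) = 3 + 6 = 9)
q(R) = 1/9
K(b) = 4 + b (K(b) = 3 - (-1 - b) = 3 + (1 + b) = 4 + b)
j = 37/1467 (j = (4 + 1/9)/163 = (37/9)*(1/163) = 37/1467 ≈ 0.025222)
j**2 = (37/1467)**2 = 1369/2152089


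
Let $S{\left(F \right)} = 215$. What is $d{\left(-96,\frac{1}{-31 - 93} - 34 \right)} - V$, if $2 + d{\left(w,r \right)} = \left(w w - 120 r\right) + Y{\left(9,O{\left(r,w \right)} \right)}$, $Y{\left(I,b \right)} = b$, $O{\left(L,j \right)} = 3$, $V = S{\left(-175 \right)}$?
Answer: $\frac{405572}{31} \approx 13083.0$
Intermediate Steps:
$V = 215$
$d{\left(w,r \right)} = 1 + w^{2} - 120 r$ ($d{\left(w,r \right)} = -2 - \left(-3 + 120 r - w w\right) = -2 - \left(-3 - w^{2} + 120 r\right) = -2 + \left(3 + w^{2} - 120 r\right) = 1 + w^{2} - 120 r$)
$d{\left(-96,\frac{1}{-31 - 93} - 34 \right)} - V = \left(1 + \left(-96\right)^{2} - 120 \left(\frac{1}{-31 - 93} - 34\right)\right) - 215 = \left(1 + 9216 - 120 \left(\frac{1}{-124} - 34\right)\right) - 215 = \left(1 + 9216 - 120 \left(- \frac{1}{124} - 34\right)\right) - 215 = \left(1 + 9216 - - \frac{126510}{31}\right) - 215 = \left(1 + 9216 + \frac{126510}{31}\right) - 215 = \frac{412237}{31} - 215 = \frac{405572}{31}$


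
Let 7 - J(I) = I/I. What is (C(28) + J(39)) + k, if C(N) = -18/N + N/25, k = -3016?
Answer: -1053333/350 ≈ -3009.5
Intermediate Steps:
J(I) = 6 (J(I) = 7 - I/I = 7 - 1*1 = 7 - 1 = 6)
C(N) = -18/N + N/25 (C(N) = -18/N + N*(1/25) = -18/N + N/25)
(C(28) + J(39)) + k = ((-18/28 + (1/25)*28) + 6) - 3016 = ((-18*1/28 + 28/25) + 6) - 3016 = ((-9/14 + 28/25) + 6) - 3016 = (167/350 + 6) - 3016 = 2267/350 - 3016 = -1053333/350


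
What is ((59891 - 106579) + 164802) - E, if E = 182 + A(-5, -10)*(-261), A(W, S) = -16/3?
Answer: 116540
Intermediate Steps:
A(W, S) = -16/3 (A(W, S) = -16*⅓ = -16/3)
E = 1574 (E = 182 - 16/3*(-261) = 182 + 1392 = 1574)
((59891 - 106579) + 164802) - E = ((59891 - 106579) + 164802) - 1*1574 = (-46688 + 164802) - 1574 = 118114 - 1574 = 116540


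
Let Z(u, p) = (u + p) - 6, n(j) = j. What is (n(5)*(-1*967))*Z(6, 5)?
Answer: -24175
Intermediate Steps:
Z(u, p) = -6 + p + u (Z(u, p) = (p + u) - 6 = -6 + p + u)
(n(5)*(-1*967))*Z(6, 5) = (5*(-1*967))*(-6 + 5 + 6) = (5*(-967))*5 = -4835*5 = -24175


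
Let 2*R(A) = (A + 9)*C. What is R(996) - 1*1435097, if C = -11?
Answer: -2881249/2 ≈ -1.4406e+6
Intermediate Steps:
R(A) = -99/2 - 11*A/2 (R(A) = ((A + 9)*(-11))/2 = ((9 + A)*(-11))/2 = (-99 - 11*A)/2 = -99/2 - 11*A/2)
R(996) - 1*1435097 = (-99/2 - 11/2*996) - 1*1435097 = (-99/2 - 5478) - 1435097 = -11055/2 - 1435097 = -2881249/2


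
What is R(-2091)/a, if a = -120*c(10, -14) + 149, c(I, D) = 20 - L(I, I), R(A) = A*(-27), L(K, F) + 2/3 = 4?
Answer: -18819/617 ≈ -30.501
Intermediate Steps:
L(K, F) = 10/3 (L(K, F) = -⅔ + 4 = 10/3)
R(A) = -27*A
c(I, D) = 50/3 (c(I, D) = 20 - 1*10/3 = 20 - 10/3 = 50/3)
a = -1851 (a = -120*50/3 + 149 = -2000 + 149 = -1851)
R(-2091)/a = -27*(-2091)/(-1851) = 56457*(-1/1851) = -18819/617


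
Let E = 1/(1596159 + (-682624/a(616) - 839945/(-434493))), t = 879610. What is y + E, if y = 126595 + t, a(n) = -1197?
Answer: 30947919329583702463/30757071699668 ≈ 1.0062e+6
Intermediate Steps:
E = 19262523/30757071699668 (E = 1/(1596159 + (-682624/(-1197) - 839945/(-434493))) = 1/(1596159 + (-682624*(-1/1197) - 839945*(-1/434493))) = 1/(1596159 + (682624/1197 + 839945/434493)) = 1/(1596159 + 11022250511/19262523) = 1/(30757071699668/19262523) = 19262523/30757071699668 ≈ 6.2628e-7)
y = 1006205 (y = 126595 + 879610 = 1006205)
y + E = 1006205 + 19262523/30757071699668 = 30947919329583702463/30757071699668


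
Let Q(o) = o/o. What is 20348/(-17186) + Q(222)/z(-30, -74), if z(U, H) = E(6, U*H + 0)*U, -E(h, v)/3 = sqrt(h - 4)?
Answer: -10174/8593 + sqrt(2)/180 ≈ -1.1761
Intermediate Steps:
E(h, v) = -3*sqrt(-4 + h) (E(h, v) = -3*sqrt(h - 4) = -3*sqrt(-4 + h))
z(U, H) = -3*U*sqrt(2) (z(U, H) = (-3*sqrt(-4 + 6))*U = (-3*sqrt(2))*U = -3*U*sqrt(2))
Q(o) = 1
20348/(-17186) + Q(222)/z(-30, -74) = 20348/(-17186) + 1/(-3*(-30)*sqrt(2)) = 20348*(-1/17186) + 1/(90*sqrt(2)) = -10174/8593 + 1*(sqrt(2)/180) = -10174/8593 + sqrt(2)/180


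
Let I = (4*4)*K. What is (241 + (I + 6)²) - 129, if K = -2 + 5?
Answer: 3028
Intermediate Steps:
K = 3
I = 48 (I = (4*4)*3 = 16*3 = 48)
(241 + (I + 6)²) - 129 = (241 + (48 + 6)²) - 129 = (241 + 54²) - 129 = (241 + 2916) - 129 = 3157 - 129 = 3028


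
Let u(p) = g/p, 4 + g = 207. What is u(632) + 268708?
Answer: 169823659/632 ≈ 2.6871e+5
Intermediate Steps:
g = 203 (g = -4 + 207 = 203)
u(p) = 203/p
u(632) + 268708 = 203/632 + 268708 = 169823659/632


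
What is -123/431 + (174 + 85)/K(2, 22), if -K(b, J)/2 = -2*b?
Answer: 110645/3448 ≈ 32.090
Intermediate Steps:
K(b, J) = 4*b (K(b, J) = -(-4)*b = 4*b)
-123/431 + (174 + 85)/K(2, 22) = -123/431 + (174 + 85)/((4*2)) = -123*1/431 + 259/8 = -123/431 + 259*(⅛) = -123/431 + 259/8 = 110645/3448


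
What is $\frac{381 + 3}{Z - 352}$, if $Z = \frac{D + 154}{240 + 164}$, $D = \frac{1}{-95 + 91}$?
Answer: $- \frac{620544}{568217} \approx -1.0921$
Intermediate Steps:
$D = - \frac{1}{4}$ ($D = \frac{1}{-4} = - \frac{1}{4} \approx -0.25$)
$Z = \frac{615}{1616}$ ($Z = \frac{- \frac{1}{4} + 154}{240 + 164} = \frac{615}{4 \cdot 404} = \frac{615}{4} \cdot \frac{1}{404} = \frac{615}{1616} \approx 0.38057$)
$\frac{381 + 3}{Z - 352} = \frac{381 + 3}{\frac{615}{1616} - 352} = \frac{384}{- \frac{568217}{1616}} = 384 \left(- \frac{1616}{568217}\right) = - \frac{620544}{568217}$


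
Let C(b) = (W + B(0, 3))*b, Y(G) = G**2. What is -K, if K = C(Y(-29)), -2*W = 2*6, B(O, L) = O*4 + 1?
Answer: 4205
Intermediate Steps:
B(O, L) = 1 + 4*O (B(O, L) = 4*O + 1 = 1 + 4*O)
W = -6 ≈ -6.0000
C(b) = -5*b (C(b) = (-6 + (1 + 4*0))*b = (-6 + (1 + 0))*b = (-6 + 1)*b = -5*b)
K = -4205 (K = -5*(-29)**2 = -5*841 = -4205)
-K = -1*(-4205) = 4205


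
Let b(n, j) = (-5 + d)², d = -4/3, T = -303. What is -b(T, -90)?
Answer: -361/9 ≈ -40.111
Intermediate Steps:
d = -4/3 (d = -4*⅓ = -4/3 ≈ -1.3333)
b(n, j) = 361/9 (b(n, j) = (-5 - 4/3)² = (-19/3)² = 361/9)
-b(T, -90) = -1*361/9 = -361/9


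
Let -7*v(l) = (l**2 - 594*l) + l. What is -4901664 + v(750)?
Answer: -34429398/7 ≈ -4.9185e+6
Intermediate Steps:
v(l) = -l**2/7 + 593*l/7 (v(l) = -((l**2 - 594*l) + l)/7 = -(l**2 - 593*l)/7 = -l**2/7 + 593*l/7)
-4901664 + v(750) = -4901664 + (1/7)*750*(593 - 1*750) = -4901664 + (1/7)*750*(593 - 750) = -4901664 + (1/7)*750*(-157) = -4901664 - 117750/7 = -34429398/7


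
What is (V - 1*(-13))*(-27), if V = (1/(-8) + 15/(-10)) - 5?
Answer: -1377/8 ≈ -172.13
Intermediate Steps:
V = -53/8 (V = (1*(-⅛) + 15*(-⅒)) - 5 = (-⅛ - 3/2) - 5 = -13/8 - 5 = -53/8 ≈ -6.6250)
(V - 1*(-13))*(-27) = (-53/8 - 1*(-13))*(-27) = (-53/8 + 13)*(-27) = (51/8)*(-27) = -1377/8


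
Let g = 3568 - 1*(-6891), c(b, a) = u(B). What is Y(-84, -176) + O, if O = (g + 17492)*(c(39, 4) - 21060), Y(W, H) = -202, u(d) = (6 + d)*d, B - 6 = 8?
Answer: -580821982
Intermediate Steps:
B = 14 (B = 6 + 8 = 14)
u(d) = d*(6 + d)
c(b, a) = 280 (c(b, a) = 14*(6 + 14) = 14*20 = 280)
g = 10459 (g = 3568 + 6891 = 10459)
O = -580821780 (O = (10459 + 17492)*(280 - 21060) = 27951*(-20780) = -580821780)
Y(-84, -176) + O = -202 - 580821780 = -580821982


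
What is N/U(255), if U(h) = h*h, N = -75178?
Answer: -75178/65025 ≈ -1.1561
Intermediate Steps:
U(h) = h²
N/U(255) = -75178/(255²) = -75178/65025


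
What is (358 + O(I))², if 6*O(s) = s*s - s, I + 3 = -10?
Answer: 1357225/9 ≈ 1.5080e+5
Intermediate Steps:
I = -13 (I = -3 - 10 = -13)
O(s) = -s/6 + s²/6 (O(s) = (s*s - s)/6 = (s² - s)/6 = -s/6 + s²/6)
(358 + O(I))² = (358 + (⅙)*(-13)*(-1 - 13))² = (358 + (⅙)*(-13)*(-14))² = (358 + 91/3)² = (1165/3)² = 1357225/9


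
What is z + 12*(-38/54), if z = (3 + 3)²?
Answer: 248/9 ≈ 27.556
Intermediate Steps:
z = 36 (z = 6² = 36)
z + 12*(-38/54) = 36 + 12*(-38/54) = 36 + 12*(-38*1/54) = 36 + 12*(-19/27) = 36 - 76/9 = 248/9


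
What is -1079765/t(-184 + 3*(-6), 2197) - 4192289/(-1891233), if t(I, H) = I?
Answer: 2042934042623/382029066 ≈ 5347.6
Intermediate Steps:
-1079765/t(-184 + 3*(-6), 2197) - 4192289/(-1891233) = -1079765/(-184 + 3*(-6)) - 4192289/(-1891233) = -1079765/(-184 - 18) - 4192289*(-1/1891233) = -1079765/(-202) + 4192289/1891233 = -1079765*(-1/202) + 4192289/1891233 = 1079765/202 + 4192289/1891233 = 2042934042623/382029066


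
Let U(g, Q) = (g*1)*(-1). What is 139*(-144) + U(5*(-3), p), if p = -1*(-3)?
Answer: -20001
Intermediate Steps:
p = 3
U(g, Q) = -g (U(g, Q) = g*(-1) = -g)
139*(-144) + U(5*(-3), p) = 139*(-144) - 5*(-3) = -20016 - 1*(-15) = -20016 + 15 = -20001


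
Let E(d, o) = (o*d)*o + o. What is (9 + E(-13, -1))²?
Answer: 25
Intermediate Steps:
E(d, o) = o + d*o² (E(d, o) = (d*o)*o + o = d*o² + o = o + d*o²)
(9 + E(-13, -1))² = (9 - (1 - 13*(-1)))² = (9 - (1 + 13))² = (9 - 1*14)² = (9 - 14)² = (-5)² = 25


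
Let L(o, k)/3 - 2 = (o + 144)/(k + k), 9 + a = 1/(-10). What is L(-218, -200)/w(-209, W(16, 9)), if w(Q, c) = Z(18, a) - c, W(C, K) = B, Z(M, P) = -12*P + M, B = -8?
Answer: 1311/27040 ≈ 0.048484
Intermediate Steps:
a = -91/10 (a = -9 + 1/(-10) = -9 - ⅒ = -91/10 ≈ -9.1000)
Z(M, P) = M - 12*P
W(C, K) = -8
L(o, k) = 6 + 3*(144 + o)/(2*k) (L(o, k) = 6 + 3*((o + 144)/(k + k)) = 6 + 3*((144 + o)/((2*k))) = 6 + 3*((144 + o)*(1/(2*k))) = 6 + 3*((144 + o)/(2*k)) = 6 + 3*(144 + o)/(2*k))
w(Q, c) = 636/5 - c (w(Q, c) = (18 - 12*(-91/10)) - c = (18 + 546/5) - c = 636/5 - c)
L(-218, -200)/w(-209, W(16, 9)) = ((3/2)*(144 - 218 + 4*(-200))/(-200))/(636/5 - 1*(-8)) = ((3/2)*(-1/200)*(144 - 218 - 800))/(636/5 + 8) = ((3/2)*(-1/200)*(-874))/(676/5) = (1311/200)*(5/676) = 1311/27040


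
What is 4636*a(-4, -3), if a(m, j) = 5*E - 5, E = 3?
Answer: 46360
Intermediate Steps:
a(m, j) = 10 (a(m, j) = 5*3 - 5 = 15 - 5 = 10)
4636*a(-4, -3) = 4636*10 = 46360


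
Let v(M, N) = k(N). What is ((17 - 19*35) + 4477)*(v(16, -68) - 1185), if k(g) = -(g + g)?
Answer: -4016621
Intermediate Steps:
k(g) = -2*g
v(M, N) = -2*N
((17 - 19*35) + 4477)*(v(16, -68) - 1185) = ((17 - 19*35) + 4477)*(-2*(-68) - 1185) = ((17 - 665) + 4477)*(136 - 1185) = (-648 + 4477)*(-1049) = 3829*(-1049) = -4016621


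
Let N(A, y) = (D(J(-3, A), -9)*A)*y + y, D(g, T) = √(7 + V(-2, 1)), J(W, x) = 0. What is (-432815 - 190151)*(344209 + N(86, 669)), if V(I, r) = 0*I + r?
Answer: -214847268148 - 71683451688*√2 ≈ -3.1622e+11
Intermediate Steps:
V(I, r) = r (V(I, r) = 0 + r = r)
D(g, T) = 2*√2 (D(g, T) = √(7 + 1) = √8 = 2*√2)
N(A, y) = y + 2*A*y*√2 (N(A, y) = ((2*√2)*A)*y + y = (2*A*√2)*y + y = 2*A*y*√2 + y = y + 2*A*y*√2)
(-432815 - 190151)*(344209 + N(86, 669)) = (-432815 - 190151)*(344209 + 669*(1 + 2*86*√2)) = -622966*(344209 + 669*(1 + 172*√2)) = -622966*(344209 + (669 + 115068*√2)) = -622966*(344878 + 115068*√2) = -214847268148 - 71683451688*√2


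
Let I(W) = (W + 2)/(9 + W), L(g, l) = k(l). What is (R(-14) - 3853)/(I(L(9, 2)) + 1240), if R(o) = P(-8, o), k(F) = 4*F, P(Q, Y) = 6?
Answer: -65399/21090 ≈ -3.1009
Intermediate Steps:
L(g, l) = 4*l
I(W) = (2 + W)/(9 + W)
R(o) = 6
(R(-14) - 3853)/(I(L(9, 2)) + 1240) = (6 - 3853)/((2 + 4*2)/(9 + 4*2) + 1240) = -3847/((2 + 8)/(9 + 8) + 1240) = -3847/(10/17 + 1240) = -3847/21090/17 = -3847*17/21090 = -65399/21090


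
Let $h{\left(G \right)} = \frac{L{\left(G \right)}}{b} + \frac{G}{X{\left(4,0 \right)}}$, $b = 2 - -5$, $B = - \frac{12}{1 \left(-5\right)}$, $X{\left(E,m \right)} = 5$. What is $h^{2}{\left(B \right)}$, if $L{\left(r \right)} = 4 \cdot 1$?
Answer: $\frac{33856}{30625} \approx 1.1055$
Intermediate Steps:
$L{\left(r \right)} = 4$
$B = \frac{12}{5}$ ($B = - \frac{12}{-5} = \left(-12\right) \left(- \frac{1}{5}\right) = \frac{12}{5} \approx 2.4$)
$b = 7$ ($b = 2 + 5 = 7$)
$h{\left(G \right)} = \frac{4}{7} + \frac{G}{5}$
$h^{2}{\left(B \right)} = \left(\frac{4}{7} + \frac{1}{5} \cdot \frac{12}{5}\right)^{2} = \left(\frac{4}{7} + \frac{12}{25}\right)^{2} = \left(\frac{184}{175}\right)^{2} = \frac{33856}{30625}$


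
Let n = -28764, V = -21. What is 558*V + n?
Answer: -40482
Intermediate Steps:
558*V + n = 558*(-21) - 28764 = -11718 - 28764 = -40482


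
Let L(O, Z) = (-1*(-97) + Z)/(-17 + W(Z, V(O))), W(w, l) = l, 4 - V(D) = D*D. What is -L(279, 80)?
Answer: 177/77854 ≈ 0.0022735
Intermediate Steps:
V(D) = 4 - D² (V(D) = 4 - D*D = 4 - D²)
L(O, Z) = (97 + Z)/(-13 - O²) (L(O, Z) = (-1*(-97) + Z)/(-17 + (4 - O²)) = (97 + Z)/(-13 - O²))
-L(279, 80) = -(-97 - 1*80)/(13 + 279²) = -(-97 - 80)/(13 + 77841) = -(-177)/77854 = -1*(-177/77854) = 177/77854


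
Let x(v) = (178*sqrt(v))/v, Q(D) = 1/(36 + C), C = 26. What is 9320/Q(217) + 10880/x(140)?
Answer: 577840 + 10880*sqrt(35)/89 ≈ 5.7856e+5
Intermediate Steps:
Q(D) = 1/62 (Q(D) = 1/(36 + 26) = 1/62)
x(v) = 178/sqrt(v)
9320/Q(217) + 10880/x(140) = 9320/(1/62) + 10880/((178/sqrt(140))) = 9320*62 + 10880/((178*(sqrt(35)/70))) = 577840 + 10880/((89*sqrt(35)/35)) = 577840 + 10880*(sqrt(35)/89) = 577840 + 10880*sqrt(35)/89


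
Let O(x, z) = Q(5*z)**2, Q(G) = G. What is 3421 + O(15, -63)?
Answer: 102646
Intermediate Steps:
O(x, z) = 25*z**2 (O(x, z) = (5*z)**2 = 25*z**2)
3421 + O(15, -63) = 3421 + 25*(-63)**2 = 3421 + 25*3969 = 3421 + 99225 = 102646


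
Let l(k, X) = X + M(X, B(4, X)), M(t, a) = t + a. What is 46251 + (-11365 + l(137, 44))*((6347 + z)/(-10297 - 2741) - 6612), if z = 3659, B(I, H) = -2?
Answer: 486523759318/6519 ≈ 7.4632e+7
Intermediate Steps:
M(t, a) = a + t
l(k, X) = -2 + 2*X (l(k, X) = X + (-2 + X) = -2 + 2*X)
46251 + (-11365 + l(137, 44))*((6347 + z)/(-10297 - 2741) - 6612) = 46251 + (-11365 + (-2 + 2*44))*((6347 + 3659)/(-10297 - 2741) - 6612) = 46251 + (-11365 + (-2 + 88))*(10006/(-13038) - 6612) = 46251 + (-11365 + 86)*(10006*(-1/13038) - 6612) = 46251 - 11279*(-5003/6519 - 6612) = 46251 - 11279*(-43108631/6519) = 46251 + 486222249049/6519 = 486523759318/6519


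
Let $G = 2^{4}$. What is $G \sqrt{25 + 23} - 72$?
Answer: $-72 + 64 \sqrt{3} \approx 38.851$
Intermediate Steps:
$G = 16$
$G \sqrt{25 + 23} - 72 = 16 \sqrt{25 + 23} - 72 = 16 \sqrt{48} - 72 = 16 \cdot 4 \sqrt{3} - 72 = 64 \sqrt{3} - 72 = -72 + 64 \sqrt{3}$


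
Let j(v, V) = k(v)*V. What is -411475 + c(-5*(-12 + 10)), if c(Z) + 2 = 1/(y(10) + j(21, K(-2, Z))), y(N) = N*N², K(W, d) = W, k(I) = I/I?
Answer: -410654045/998 ≈ -4.1148e+5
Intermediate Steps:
k(I) = 1
y(N) = N³
j(v, V) = V (j(v, V) = 1*V = V)
c(Z) = -1995/998 (c(Z) = -2 + 1/(10³ - 2) = -2 + 1/(1000 - 2) = -2 + 1/998 = -1995/998)
-411475 + c(-5*(-12 + 10)) = -411475 - 1995/998 = -410654045/998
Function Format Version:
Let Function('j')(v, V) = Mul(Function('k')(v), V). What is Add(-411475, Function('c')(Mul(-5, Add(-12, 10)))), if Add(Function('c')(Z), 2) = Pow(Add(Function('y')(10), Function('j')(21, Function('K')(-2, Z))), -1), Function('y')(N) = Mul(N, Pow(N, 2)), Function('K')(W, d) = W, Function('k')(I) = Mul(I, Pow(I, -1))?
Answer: Rational(-410654045, 998) ≈ -4.1148e+5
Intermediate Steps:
Function('k')(I) = 1
Function('y')(N) = Pow(N, 3)
Function('j')(v, V) = V (Function('j')(v, V) = Mul(1, V) = V)
Function('c')(Z) = Rational(-1995, 998) (Function('c')(Z) = Add(-2, Pow(Add(Pow(10, 3), -2), -1)) = Add(-2, Pow(Add(1000, -2), -1)) = Add(-2, Pow(998, -1)) = Add(-2, Rational(1, 998)) = Rational(-1995, 998))
Add(-411475, Function('c')(Mul(-5, Add(-12, 10)))) = Add(-411475, Rational(-1995, 998)) = Rational(-410654045, 998)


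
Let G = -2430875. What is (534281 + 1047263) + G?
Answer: -849331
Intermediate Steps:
(534281 + 1047263) + G = (534281 + 1047263) - 2430875 = 1581544 - 2430875 = -849331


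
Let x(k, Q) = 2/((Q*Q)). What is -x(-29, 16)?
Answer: -1/128 ≈ -0.0078125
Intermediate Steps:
x(k, Q) = 2/Q² (x(k, Q) = 2/(Q²) = 2/Q²)
-x(-29, 16) = -2/16² = -2/256 = -1*1/128 = -1/128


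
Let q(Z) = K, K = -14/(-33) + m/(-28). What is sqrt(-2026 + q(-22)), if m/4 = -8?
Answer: 2*I*sqrt(27006441)/231 ≈ 44.994*I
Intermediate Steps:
m = -32 (m = 4*(-8) = -32)
K = 362/231 (K = -14/(-33) - 32/(-28) = -14*(-1/33) - 32*(-1/28) = 14/33 + 8/7 = 362/231 ≈ 1.5671)
q(Z) = 362/231
sqrt(-2026 + q(-22)) = sqrt(-2026 + 362/231) = sqrt(-467644/231) = 2*I*sqrt(27006441)/231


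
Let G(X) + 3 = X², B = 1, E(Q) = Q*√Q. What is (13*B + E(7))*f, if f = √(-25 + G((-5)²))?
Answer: √597*(13 + 7*√7) ≈ 770.15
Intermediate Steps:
E(Q) = Q^(3/2)
G(X) = -3 + X²
f = √597 (f = √(-25 + (-3 + ((-5)²)²)) = √(-25 + (-3 + 25²)) = √(-25 + (-3 + 625)) = √(-25 + 622) = √597 ≈ 24.434)
(13*B + E(7))*f = (13*1 + 7^(3/2))*√597 = (13 + 7*√7)*√597 = √597*(13 + 7*√7)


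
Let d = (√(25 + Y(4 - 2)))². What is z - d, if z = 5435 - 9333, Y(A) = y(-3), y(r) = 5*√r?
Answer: -3923 - 5*I*√3 ≈ -3923.0 - 8.6602*I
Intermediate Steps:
Y(A) = 5*I*√3 (Y(A) = 5*√(-3) = 5*(I*√3) = 5*I*√3)
d = 25 + 5*I*√3 (d = (√(25 + 5*I*√3))² = 25 + 5*I*√3 ≈ 25.0 + 8.6602*I)
z = -3898
z - d = -3898 - (25 + 5*I*√3) = -3898 + (-25 - 5*I*√3) = -3923 - 5*I*√3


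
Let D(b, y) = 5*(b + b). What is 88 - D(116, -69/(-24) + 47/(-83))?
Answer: -1072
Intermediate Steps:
D(b, y) = 10*b (D(b, y) = 5*(2*b) = 10*b)
88 - D(116, -69/(-24) + 47/(-83)) = 88 - 10*116 = 88 - 1*1160 = 88 - 1160 = -1072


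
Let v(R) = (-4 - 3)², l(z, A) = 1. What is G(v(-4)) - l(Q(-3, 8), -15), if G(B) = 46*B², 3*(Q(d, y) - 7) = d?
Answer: 110445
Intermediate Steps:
Q(d, y) = 7 + d/3
v(R) = 49 (v(R) = (-7)² = 49)
G(v(-4)) - l(Q(-3, 8), -15) = 46*49² - 1*1 = 46*2401 - 1 = 110446 - 1 = 110445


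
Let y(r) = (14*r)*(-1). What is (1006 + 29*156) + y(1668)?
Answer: -17822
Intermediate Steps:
y(r) = -14*r
(1006 + 29*156) + y(1668) = (1006 + 29*156) - 14*1668 = (1006 + 4524) - 23352 = 5530 - 23352 = -17822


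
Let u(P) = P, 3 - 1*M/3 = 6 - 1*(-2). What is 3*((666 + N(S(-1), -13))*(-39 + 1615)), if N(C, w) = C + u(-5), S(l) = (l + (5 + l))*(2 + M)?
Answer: 2940816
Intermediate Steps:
M = -15 (M = 9 - 3*(6 - 1*(-2)) = 9 - 3*(6 + 2) = 9 - 3*8 = 9 - 24 = -15)
S(l) = -65 - 26*l (S(l) = (l + (5 + l))*(2 - 15) = (5 + 2*l)*(-13) = -65 - 26*l)
N(C, w) = -5 + C (N(C, w) = C - 5 = -5 + C)
3*((666 + N(S(-1), -13))*(-39 + 1615)) = 3*((666 + (-5 + (-65 - 26*(-1))))*(-39 + 1615)) = 3*((666 + (-5 + (-65 + 26)))*1576) = 3*((666 + (-5 - 39))*1576) = 3*((666 - 44)*1576) = 3*(622*1576) = 3*980272 = 2940816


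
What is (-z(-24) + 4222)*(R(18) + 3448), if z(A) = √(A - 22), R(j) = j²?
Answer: 15925384 - 3772*I*√46 ≈ 1.5925e+7 - 25583.0*I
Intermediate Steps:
z(A) = √(-22 + A)
(-z(-24) + 4222)*(R(18) + 3448) = (-√(-22 - 24) + 4222)*(18² + 3448) = (-√(-46) + 4222)*(324 + 3448) = (-I*√46 + 4222)*3772 = (4222 - I*√46)*3772 = 15925384 - 3772*I*√46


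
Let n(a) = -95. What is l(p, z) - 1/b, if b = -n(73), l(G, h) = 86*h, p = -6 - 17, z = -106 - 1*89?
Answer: -1593151/95 ≈ -16770.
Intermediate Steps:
z = -195 (z = -106 - 89 = -195)
p = -23
b = 95 (b = -1*(-95) = 95)
l(p, z) - 1/b = 86*(-195) - 1/95 = -16770 - 1*1/95 = -16770 - 1/95 = -1593151/95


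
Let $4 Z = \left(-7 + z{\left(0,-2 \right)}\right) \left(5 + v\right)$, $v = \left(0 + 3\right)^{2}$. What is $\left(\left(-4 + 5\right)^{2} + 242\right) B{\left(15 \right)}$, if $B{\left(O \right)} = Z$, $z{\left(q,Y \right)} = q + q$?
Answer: $- \frac{11907}{2} \approx -5953.5$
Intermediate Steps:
$z{\left(q,Y \right)} = 2 q$
$v = 9$ ($v = 3^{2} = 9$)
$Z = - \frac{49}{2}$ ($Z = \frac{\left(-7 + 2 \cdot 0\right) \left(5 + 9\right)}{4} = \frac{\left(-7 + 0\right) 14}{4} = \frac{\left(-7\right) 14}{4} = \frac{1}{4} \left(-98\right) = - \frac{49}{2} \approx -24.5$)
$B{\left(O \right)} = - \frac{49}{2}$
$\left(\left(-4 + 5\right)^{2} + 242\right) B{\left(15 \right)} = \left(\left(-4 + 5\right)^{2} + 242\right) \left(- \frac{49}{2}\right) = \left(1^{2} + 242\right) \left(- \frac{49}{2}\right) = \left(1 + 242\right) \left(- \frac{49}{2}\right) = 243 \left(- \frac{49}{2}\right) = - \frac{11907}{2}$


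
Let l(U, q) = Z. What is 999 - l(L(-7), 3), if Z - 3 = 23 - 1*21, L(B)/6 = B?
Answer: 994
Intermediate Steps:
L(B) = 6*B
Z = 5 (Z = 3 + (23 - 1*21) = 3 + (23 - 21) = 3 + 2 = 5)
l(U, q) = 5
999 - l(L(-7), 3) = 999 - 1*5 = 999 - 5 = 994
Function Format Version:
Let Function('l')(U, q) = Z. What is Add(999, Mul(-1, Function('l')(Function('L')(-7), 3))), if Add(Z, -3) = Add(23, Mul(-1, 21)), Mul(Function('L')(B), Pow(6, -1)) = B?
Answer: 994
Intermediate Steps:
Function('L')(B) = Mul(6, B)
Z = 5 (Z = Add(3, Add(23, Mul(-1, 21))) = Add(3, Add(23, -21)) = Add(3, 2) = 5)
Function('l')(U, q) = 5
Add(999, Mul(-1, Function('l')(Function('L')(-7), 3))) = Add(999, Mul(-1, 5)) = Add(999, -5) = 994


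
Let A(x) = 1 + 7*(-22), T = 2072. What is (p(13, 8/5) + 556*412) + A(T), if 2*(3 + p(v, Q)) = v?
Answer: 457845/2 ≈ 2.2892e+5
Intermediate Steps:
p(v, Q) = -3 + v/2
A(x) = -153 (A(x) = 1 - 154 = -153)
(p(13, 8/5) + 556*412) + A(T) = ((-3 + (½)*13) + 556*412) - 153 = ((-3 + 13/2) + 229072) - 153 = (7/2 + 229072) - 153 = 458151/2 - 153 = 457845/2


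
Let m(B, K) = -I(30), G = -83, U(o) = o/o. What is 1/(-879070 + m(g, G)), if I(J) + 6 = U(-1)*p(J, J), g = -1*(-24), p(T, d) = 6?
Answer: -1/879070 ≈ -1.1376e-6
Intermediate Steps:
U(o) = 1
g = 24
I(J) = 0 (I(J) = -6 + 1*6 = -6 + 6 = 0)
m(B, K) = 0 (m(B, K) = -1*0 = 0)
1/(-879070 + m(g, G)) = 1/(-879070 + 0) = 1/(-879070) = -1/879070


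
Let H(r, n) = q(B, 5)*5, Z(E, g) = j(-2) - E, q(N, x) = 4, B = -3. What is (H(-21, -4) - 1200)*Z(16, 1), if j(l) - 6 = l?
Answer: 14160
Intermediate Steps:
j(l) = 6 + l
Z(E, g) = 4 - E (Z(E, g) = (6 - 2) - E = 4 - E)
H(r, n) = 20 (H(r, n) = 4*5 = 20)
(H(-21, -4) - 1200)*Z(16, 1) = (20 - 1200)*(4 - 1*16) = -1180*(4 - 16) = -1180*(-12) = 14160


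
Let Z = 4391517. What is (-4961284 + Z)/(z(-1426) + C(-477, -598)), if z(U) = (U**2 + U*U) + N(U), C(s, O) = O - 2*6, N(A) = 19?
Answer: -569767/4066361 ≈ -0.14012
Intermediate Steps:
C(s, O) = -12 + O (C(s, O) = O - 12 = -12 + O)
z(U) = 19 + 2*U**2 (z(U) = (U**2 + U*U) + 19 = (U**2 + U**2) + 19 = 2*U**2 + 19 = 19 + 2*U**2)
(-4961284 + Z)/(z(-1426) + C(-477, -598)) = (-4961284 + 4391517)/((19 + 2*(-1426)**2) + (-12 - 598)) = -569767/((19 + 2*2033476) - 610) = -569767/((19 + 4066952) - 610) = -569767/(4066971 - 610) = -569767/4066361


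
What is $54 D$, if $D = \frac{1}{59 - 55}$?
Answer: $\frac{27}{2} \approx 13.5$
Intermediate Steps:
$D = \frac{1}{4} \approx 0.25$
$54 D = 54 \cdot \frac{1}{4} = \frac{27}{2}$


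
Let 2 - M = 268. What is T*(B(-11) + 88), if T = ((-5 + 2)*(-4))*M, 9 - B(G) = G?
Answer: -344736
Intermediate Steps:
B(G) = 9 - G
M = -266 (M = 2 - 1*268 = 2 - 268 = -266)
T = -3192 (T = ((-5 + 2)*(-4))*(-266) = -3*(-4)*(-266) = 12*(-266) = -3192)
T*(B(-11) + 88) = -3192*((9 - 1*(-11)) + 88) = -3192*((9 + 11) + 88) = -3192*(20 + 88) = -3192*108 = -344736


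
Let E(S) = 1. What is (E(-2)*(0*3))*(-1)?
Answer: 0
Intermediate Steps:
(E(-2)*(0*3))*(-1) = (1*(0*3))*(-1) = (1*0)*(-1) = 0*(-1) = 0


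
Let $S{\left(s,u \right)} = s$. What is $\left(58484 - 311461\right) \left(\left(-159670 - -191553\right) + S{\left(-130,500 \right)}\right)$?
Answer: $-8032778681$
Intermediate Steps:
$\left(58484 - 311461\right) \left(\left(-159670 - -191553\right) + S{\left(-130,500 \right)}\right) = \left(58484 - 311461\right) \left(\left(-159670 - -191553\right) - 130\right) = - 252977 \left(\left(-159670 + 191553\right) - 130\right) = - 252977 \left(31883 - 130\right) = \left(-252977\right) 31753 = -8032778681$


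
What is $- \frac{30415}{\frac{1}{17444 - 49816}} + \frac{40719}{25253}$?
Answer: $\frac{24863961918859}{25253} \approx 9.8459 \cdot 10^{8}$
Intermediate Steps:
$- \frac{30415}{\frac{1}{17444 - 49816}} + \frac{40719}{25253} = - \frac{30415}{\frac{1}{-32372}} + 40719 \cdot \frac{1}{25253} = - \frac{30415}{- \frac{1}{32372}} + \frac{40719}{25253} = \left(-30415\right) \left(-32372\right) + \frac{40719}{25253} = 984594380 + \frac{40719}{25253} = \frac{24863961918859}{25253}$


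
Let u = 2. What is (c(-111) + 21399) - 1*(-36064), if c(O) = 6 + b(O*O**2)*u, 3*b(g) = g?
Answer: -854285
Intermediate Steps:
b(g) = g/3
c(O) = 6 + 2*O**3/3 (c(O) = 6 + ((O*O**2)/3)*2 = 6 + (O**3/3)*2 = 6 + 2*O**3/3)
(c(-111) + 21399) - 1*(-36064) = ((6 + (2/3)*(-111)**3) + 21399) - 1*(-36064) = ((6 + (2/3)*(-1367631)) + 21399) + 36064 = ((6 - 911754) + 21399) + 36064 = (-911748 + 21399) + 36064 = -890349 + 36064 = -854285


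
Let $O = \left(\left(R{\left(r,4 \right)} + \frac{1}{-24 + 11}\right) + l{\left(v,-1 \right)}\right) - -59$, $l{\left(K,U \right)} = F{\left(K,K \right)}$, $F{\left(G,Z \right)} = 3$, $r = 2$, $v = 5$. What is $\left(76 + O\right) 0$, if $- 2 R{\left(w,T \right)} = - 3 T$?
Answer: $0$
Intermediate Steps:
$R{\left(w,T \right)} = \frac{3 T}{2}$ ($R{\left(w,T \right)} = - \frac{\left(-3\right) T}{2} = \frac{3 T}{2}$)
$l{\left(K,U \right)} = 3$
$O = \frac{883}{13}$ ($O = \left(\left(\frac{3}{2} \cdot 4 + \frac{1}{-24 + 11}\right) + 3\right) - -59 = \left(\left(6 + \frac{1}{-13}\right) + 3\right) + 59 = \left(\left(6 - \frac{1}{13}\right) + 3\right) + 59 = \left(\frac{77}{13} + 3\right) + 59 = \frac{116}{13} + 59 = \frac{883}{13} \approx 67.923$)
$\left(76 + O\right) 0 = \left(76 + \frac{883}{13}\right) 0 = \frac{1871}{13} \cdot 0 = 0$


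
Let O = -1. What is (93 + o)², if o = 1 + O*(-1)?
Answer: 9025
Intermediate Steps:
o = 2 (o = 1 - 1*(-1) = 1 + 1 = 2)
(93 + o)² = (93 + 2)² = 95² = 9025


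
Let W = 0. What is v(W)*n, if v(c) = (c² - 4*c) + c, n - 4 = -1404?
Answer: 0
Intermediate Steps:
n = -1400 (n = 4 - 1404 = -1400)
v(c) = c² - 3*c
v(W)*n = (0*(-3 + 0))*(-1400) = (0*(-3))*(-1400) = 0*(-1400) = 0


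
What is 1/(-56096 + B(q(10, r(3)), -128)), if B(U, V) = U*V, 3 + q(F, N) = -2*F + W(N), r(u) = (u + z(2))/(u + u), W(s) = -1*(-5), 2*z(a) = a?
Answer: -1/53792 ≈ -1.8590e-5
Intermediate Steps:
z(a) = a/2
W(s) = 5
r(u) = (1 + u)/(2*u) (r(u) = (u + (½)*2)/(u + u) = (u + 1)/((2*u)) = (1 + u)*(1/(2*u)) = (1 + u)/(2*u))
q(F, N) = 2 - 2*F (q(F, N) = -3 + (-2*F + 5) = -3 + (5 - 2*F) = 2 - 2*F)
1/(-56096 + B(q(10, r(3)), -128)) = 1/(-56096 + (2 - 2*10)*(-128)) = 1/(-56096 + (2 - 20)*(-128)) = 1/(-56096 - 18*(-128)) = 1/(-56096 + 2304) = 1/(-53792) = -1/53792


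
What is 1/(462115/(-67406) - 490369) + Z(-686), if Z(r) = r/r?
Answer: 33054207523/33054274929 ≈ 1.0000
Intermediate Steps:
Z(r) = 1
1/(462115/(-67406) - 490369) + Z(-686) = 1/(462115/(-67406) - 490369) + 1 = 1/(462115*(-1/67406) - 490369) + 1 = 1/(-462115/67406 - 490369) + 1 = 1/(-33054274929/67406) + 1 = -67406/33054274929 + 1 = 33054207523/33054274929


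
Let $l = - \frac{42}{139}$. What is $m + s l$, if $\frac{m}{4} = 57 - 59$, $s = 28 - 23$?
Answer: $- \frac{1322}{139} \approx -9.5108$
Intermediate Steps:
$s = 5$
$m = -8$ ($m = 4 \left(57 - 59\right) = 4 \left(-2\right) = -8$)
$l = - \frac{42}{139}$ ($l = \left(-42\right) \frac{1}{139} = - \frac{42}{139} \approx -0.30216$)
$m + s l = -8 + 5 \left(- \frac{42}{139}\right) = -8 - \frac{210}{139} = - \frac{1322}{139}$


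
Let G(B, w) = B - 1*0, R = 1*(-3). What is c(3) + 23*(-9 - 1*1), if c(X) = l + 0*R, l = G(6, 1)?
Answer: -224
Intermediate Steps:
R = -3
G(B, w) = B (G(B, w) = B + 0 = B)
l = 6
c(X) = 6 (c(X) = 6 + 0*(-3) = 6 + 0 = 6)
c(3) + 23*(-9 - 1*1) = 6 + 23*(-9 - 1*1) = 6 + 23*(-9 - 1) = 6 + 23*(-10) = 6 - 230 = -224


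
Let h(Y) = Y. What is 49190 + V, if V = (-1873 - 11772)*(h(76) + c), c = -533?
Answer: 6284955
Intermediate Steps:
V = 6235765 (V = (-1873 - 11772)*(76 - 533) = -13645*(-457) = 6235765)
49190 + V = 49190 + 6235765 = 6284955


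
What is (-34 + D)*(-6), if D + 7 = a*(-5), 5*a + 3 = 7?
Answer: 270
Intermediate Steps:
a = ⅘ (a = -⅗ + (⅕)*7 = -⅗ + 7/5 = ⅘ ≈ 0.80000)
D = -11 (D = -7 + (⅘)*(-5) = -7 - 4 = -11)
(-34 + D)*(-6) = (-34 - 11)*(-6) = -45*(-6) = 270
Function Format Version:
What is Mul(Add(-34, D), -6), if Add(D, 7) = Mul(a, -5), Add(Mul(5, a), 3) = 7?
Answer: 270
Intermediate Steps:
a = Rational(4, 5) (a = Add(Rational(-3, 5), Mul(Rational(1, 5), 7)) = Add(Rational(-3, 5), Rational(7, 5)) = Rational(4, 5) ≈ 0.80000)
D = -11 (D = Add(-7, Mul(Rational(4, 5), -5)) = Add(-7, -4) = -11)
Mul(Add(-34, D), -6) = Mul(Add(-34, -11), -6) = Mul(-45, -6) = 270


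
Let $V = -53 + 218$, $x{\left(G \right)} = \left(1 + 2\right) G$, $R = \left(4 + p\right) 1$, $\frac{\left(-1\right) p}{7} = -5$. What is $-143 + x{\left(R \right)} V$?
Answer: $19162$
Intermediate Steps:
$p = 35$ ($p = \left(-7\right) \left(-5\right) = 35$)
$R = 39$ ($R = \left(4 + 35\right) 1 = 39 \cdot 1 = 39$)
$x{\left(G \right)} = 3 G$
$V = 165$
$-143 + x{\left(R \right)} V = -143 + 3 \cdot 39 \cdot 165 = -143 + 117 \cdot 165 = -143 + 19305 = 19162$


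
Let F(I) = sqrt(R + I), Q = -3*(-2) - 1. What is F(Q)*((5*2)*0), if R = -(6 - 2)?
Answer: 0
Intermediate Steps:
Q = 5 (Q = 6 - 1 = 5)
R = -4 (R = -1*4 = -4)
F(I) = sqrt(-4 + I)
F(Q)*((5*2)*0) = sqrt(-4 + 5)*((5*2)*0) = sqrt(1)*(10*0) = 1*0 = 0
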